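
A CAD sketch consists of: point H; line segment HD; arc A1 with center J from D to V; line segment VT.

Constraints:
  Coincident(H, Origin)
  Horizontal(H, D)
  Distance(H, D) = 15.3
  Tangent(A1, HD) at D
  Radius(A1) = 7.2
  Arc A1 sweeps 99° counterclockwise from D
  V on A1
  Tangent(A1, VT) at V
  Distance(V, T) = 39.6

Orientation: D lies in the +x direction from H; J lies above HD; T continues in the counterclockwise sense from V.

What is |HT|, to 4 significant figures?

50.13

H is at the origin; H and D share the same y with |HD| = 15.3 and D on the +x side, so D = (15.30, 0.000). A1 meets HD tangentially, so JD is at right angles to HD, so J = D + (0, 7.2) = (15.30, 7.200). On A1, D sits at bearing -90° from J; a 99° counterclockwise sweep puts V at bearing 9°, so V = J + 7.2·(cos 9°, sin 9°) = (22.41, 8.326). Since A1 is tangent to VT there, JV ⟂ VT, so VT runs along (−sin 9°, cos 9°); with |VT| = 39.6, T = (16.22, 47.44). Then |HT| = |T − H| = 50.13.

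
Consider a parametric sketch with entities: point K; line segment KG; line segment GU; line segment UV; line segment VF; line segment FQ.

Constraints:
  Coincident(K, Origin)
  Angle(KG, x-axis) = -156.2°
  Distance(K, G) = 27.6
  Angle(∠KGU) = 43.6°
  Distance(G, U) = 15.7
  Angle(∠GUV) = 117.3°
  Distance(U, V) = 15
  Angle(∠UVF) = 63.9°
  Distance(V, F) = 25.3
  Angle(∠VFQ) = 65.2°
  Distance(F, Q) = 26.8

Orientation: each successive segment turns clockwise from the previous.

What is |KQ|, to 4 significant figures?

32.05

K is at the origin; KG runs at -156.2° with length 27.6, so G = (-25.25, -11.14). ∠KGU = 43.6° gives GU at 67.40° from the x-axis; with |GU| = 15.7, U = (-19.22, 3.357). ∠GUV = 117.3° gives UV at 4.700° from the x-axis; with |UV| = 15.0, V = (-4.270, 4.586). ∠UVF = 63.9° gives VF at -111.4° from the x-axis; with |VF| = 25.3, F = (-13.50, -18.97). ∠VFQ = 65.2° gives FQ at 133.8° from the x-axis; with |FQ| = 26.8, Q = (-32.05, 0.3731). Then |KQ| = |Q − K| = 32.05.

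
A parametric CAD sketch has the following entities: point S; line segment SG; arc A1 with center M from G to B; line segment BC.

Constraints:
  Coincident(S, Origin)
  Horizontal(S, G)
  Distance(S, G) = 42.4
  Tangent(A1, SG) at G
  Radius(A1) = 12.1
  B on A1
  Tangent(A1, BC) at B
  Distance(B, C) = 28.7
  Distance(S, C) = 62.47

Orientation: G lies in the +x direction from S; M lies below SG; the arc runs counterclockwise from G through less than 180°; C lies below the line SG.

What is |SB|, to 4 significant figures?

36.36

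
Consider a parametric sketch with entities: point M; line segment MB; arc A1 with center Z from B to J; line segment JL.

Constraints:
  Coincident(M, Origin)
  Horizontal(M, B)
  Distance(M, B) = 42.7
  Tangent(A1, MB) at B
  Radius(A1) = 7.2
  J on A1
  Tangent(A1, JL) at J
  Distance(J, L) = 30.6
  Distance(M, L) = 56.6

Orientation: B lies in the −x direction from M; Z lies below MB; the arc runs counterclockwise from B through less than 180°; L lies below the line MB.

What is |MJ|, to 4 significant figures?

50.47

Checks: |ZJ| = 7.200 ✓; ∠(ZJ, JL) = 90.00° ✓; |JL| = 30.60 ✓; |ML| = 56.60 ✓.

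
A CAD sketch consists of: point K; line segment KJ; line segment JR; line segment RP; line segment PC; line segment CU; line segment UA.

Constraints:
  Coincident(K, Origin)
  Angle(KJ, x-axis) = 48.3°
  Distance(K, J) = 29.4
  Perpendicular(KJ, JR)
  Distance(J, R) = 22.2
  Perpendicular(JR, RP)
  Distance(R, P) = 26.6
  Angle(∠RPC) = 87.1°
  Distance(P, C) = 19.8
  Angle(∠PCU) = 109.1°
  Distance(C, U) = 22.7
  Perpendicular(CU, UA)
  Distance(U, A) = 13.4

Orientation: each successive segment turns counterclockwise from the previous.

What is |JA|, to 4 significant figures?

8.960

K is at the origin; KJ runs at 48.3° with length 29.4, so J = (19.56, 21.95). KJ ⟂ JR, so JR runs at 138.3°; with |JR| = 22.2, R = (2.982, 36.72). JR is perpendicular to RP, so RP runs at -131.7°; with |RP| = 26.6, P = (-14.71, 16.86). ∠RPC = 87.1° gives PC at -38.80° from the x-axis; with |PC| = 19.8, C = (0.7182, 4.452). ∠PCU = 109.1° gives CU at 32.10° from the x-axis; with |CU| = 22.7, U = (19.95, 16.51). The perpendicularity gives UA at right angles to CU, so UA runs at 122.1°; with |UA| = 13.4, A = (12.83, 27.87). Then |JA| = |A − J| = 8.960.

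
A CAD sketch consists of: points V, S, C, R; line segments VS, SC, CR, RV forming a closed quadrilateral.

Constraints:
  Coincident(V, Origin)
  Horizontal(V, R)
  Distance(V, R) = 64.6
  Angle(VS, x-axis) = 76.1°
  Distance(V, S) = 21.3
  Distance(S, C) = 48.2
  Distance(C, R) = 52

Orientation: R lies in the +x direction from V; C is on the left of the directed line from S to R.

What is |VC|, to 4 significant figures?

65.69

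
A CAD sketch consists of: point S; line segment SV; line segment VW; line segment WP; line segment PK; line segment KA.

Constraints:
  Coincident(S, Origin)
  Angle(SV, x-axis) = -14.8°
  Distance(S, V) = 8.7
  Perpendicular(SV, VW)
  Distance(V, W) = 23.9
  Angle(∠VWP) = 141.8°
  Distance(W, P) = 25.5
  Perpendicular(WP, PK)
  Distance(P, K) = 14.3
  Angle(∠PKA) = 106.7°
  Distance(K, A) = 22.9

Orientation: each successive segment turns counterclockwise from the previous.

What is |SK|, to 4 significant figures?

39.58

∠VWP = 141.8° gives WP at 113.4° from the x-axis; with |WP| = 25.5, P = (4.389, 44.29). WP ⟂ PK, so PK runs at -156.6°; with |PK| = 14.3, K = (-8.735, 38.61). Then |SK| = |K − S| = 39.58.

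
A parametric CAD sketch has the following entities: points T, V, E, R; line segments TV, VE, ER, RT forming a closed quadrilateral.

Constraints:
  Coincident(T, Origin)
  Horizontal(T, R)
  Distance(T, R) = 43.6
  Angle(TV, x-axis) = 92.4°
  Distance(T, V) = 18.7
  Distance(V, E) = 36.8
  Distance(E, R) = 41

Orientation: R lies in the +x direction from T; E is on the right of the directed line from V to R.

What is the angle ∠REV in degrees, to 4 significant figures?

76.27°

Checks: |VE| = 36.80 ✓; |ER| = 41.00 ✓.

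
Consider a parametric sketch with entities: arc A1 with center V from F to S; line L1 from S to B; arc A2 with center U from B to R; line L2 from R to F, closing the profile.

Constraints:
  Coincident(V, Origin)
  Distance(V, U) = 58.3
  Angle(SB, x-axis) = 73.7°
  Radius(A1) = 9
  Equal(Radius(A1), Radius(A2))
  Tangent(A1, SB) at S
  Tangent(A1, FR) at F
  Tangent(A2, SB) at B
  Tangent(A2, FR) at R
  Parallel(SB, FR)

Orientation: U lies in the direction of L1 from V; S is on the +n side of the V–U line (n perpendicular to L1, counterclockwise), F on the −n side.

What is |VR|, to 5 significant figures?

58.991

The slot axis is L1's direction at 73.7°, so u = (cos 73.7°, sin 73.7°) = (0.28067, 0.95981) and n = (−sin 73.7°, cos 73.7°) = (-0.95981, 0.28067). V is at the origin and U lies 58.3 along u from V, so U = 58.3·u = (16.363, 55.957). Tangency of A1 to both parallel lines with radius 9.0 puts S and F at V ± 9.0·n: S = (-8.6382, 2.5260), F = (8.6382, -2.5260). Equal radii place B and R the same way about U: B = U + 9.0·n = (7.7246, 58.483), R = U − 9.0·n = (25.001, 53.431). Then |VR| = |R − V| = 58.991.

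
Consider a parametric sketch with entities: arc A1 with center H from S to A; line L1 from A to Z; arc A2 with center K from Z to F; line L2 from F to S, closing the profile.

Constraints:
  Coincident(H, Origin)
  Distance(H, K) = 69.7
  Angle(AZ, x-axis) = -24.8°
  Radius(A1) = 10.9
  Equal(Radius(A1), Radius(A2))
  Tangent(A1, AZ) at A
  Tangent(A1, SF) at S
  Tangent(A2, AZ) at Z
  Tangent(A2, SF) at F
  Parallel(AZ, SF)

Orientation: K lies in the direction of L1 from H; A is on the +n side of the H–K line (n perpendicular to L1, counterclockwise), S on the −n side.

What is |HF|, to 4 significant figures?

70.55

The slot axis is L1's direction at -24.8°, so u = (cos -24.8°, sin -24.8°) = (0.9078, -0.4195) and n = (−sin -24.8°, cos -24.8°) = (0.4195, 0.9078). H is at the origin and K lies 69.7 along u from H, so K = 69.7·u = (63.27, -29.24). Tangency of A1 to both parallel lines with radius 10.9 puts A and S at H ± 10.9·n: A = (4.572, 9.895), S = (-4.572, -9.895). Equal radii place Z and F the same way about K: Z = K + 10.9·n = (67.84, -19.34), F = K − 10.9·n = (58.70, -39.13). Then |HF| = |F − H| = 70.55.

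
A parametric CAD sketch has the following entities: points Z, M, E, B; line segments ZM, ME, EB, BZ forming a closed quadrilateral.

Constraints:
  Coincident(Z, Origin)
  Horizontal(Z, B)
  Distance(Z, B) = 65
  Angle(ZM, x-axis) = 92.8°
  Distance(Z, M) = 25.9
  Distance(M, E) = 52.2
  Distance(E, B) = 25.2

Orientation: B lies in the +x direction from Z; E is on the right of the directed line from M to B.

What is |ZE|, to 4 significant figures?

40.80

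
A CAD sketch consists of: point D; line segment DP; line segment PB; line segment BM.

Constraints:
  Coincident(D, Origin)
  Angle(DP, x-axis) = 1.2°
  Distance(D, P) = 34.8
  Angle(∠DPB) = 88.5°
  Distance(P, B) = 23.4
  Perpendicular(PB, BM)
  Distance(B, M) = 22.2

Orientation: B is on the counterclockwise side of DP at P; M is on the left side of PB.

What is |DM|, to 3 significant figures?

25.8

∠DPB = 88.5°, so PB runs at 1.2° + (180° − 88.5°) = 92.7° from the x-axis; with |PB| = 23.4, B = P + 23.4·(cos 92.7°, sin 92.7°) = (33.7, 24.1). The perpendicularity gives BM at right angles to PB; with |BM| = 22.2 on the left of PB, M = B + 22.2·(-0.999, -0.0471) = (11.5, 23.1). Then |DM| = |M − D| = 25.8.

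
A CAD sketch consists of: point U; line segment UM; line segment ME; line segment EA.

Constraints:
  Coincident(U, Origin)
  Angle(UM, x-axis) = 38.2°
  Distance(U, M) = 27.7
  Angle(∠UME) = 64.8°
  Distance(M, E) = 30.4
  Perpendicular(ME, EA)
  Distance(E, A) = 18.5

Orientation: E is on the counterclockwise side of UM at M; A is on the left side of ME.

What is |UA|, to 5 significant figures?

19.730

∠UME = 64.8°, so ME runs at 38.2° + (180° − 64.8°) = 153.40° from the x-axis; with |ME| = 30.4, E = M + 30.4·(cos 153.40°, sin 153.40°) = (-5.4141, 30.742). ME is perpendicular to EA; with |EA| = 18.5 on the left of ME, A = E + 18.5·(-0.44776, -0.89415) = (-13.698, 14.200). Then |UA| = |A − U| = 19.730.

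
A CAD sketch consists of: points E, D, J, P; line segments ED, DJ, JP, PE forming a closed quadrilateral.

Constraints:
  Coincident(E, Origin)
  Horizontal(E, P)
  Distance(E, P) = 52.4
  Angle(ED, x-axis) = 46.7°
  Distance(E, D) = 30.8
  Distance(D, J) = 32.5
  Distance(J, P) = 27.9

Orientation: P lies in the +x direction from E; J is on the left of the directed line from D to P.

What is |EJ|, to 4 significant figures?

60.03

Checks: |DJ| = 32.50 ✓; |JP| = 27.90 ✓.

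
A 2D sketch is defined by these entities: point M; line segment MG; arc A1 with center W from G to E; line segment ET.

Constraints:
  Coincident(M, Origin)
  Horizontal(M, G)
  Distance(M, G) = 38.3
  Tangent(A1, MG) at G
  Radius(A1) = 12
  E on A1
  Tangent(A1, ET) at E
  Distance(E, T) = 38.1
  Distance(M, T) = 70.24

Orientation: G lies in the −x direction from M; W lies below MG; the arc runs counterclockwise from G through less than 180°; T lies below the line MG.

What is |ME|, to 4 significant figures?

51.82

M is at the origin; MG is horizontal with |MG| = 38.3 and G on the −x side, so G = (-38.30, 0.000). A1 meets MG tangentially, so WG is at right angles to MG, so W = G + (0, -12) = (-38.30, -12.00). Since WE ⟂ ET (tangency), |WT| = √(12.0² + 38.1²) = 39.95 regardless of where E sits on A1. So T lies on both circle(M, 70.24) and circle(W, 39.95); the below-MG intersection is T = (-48.77, -50.55). E is the foot of the tangent from T: E = (-50.29, -12.48).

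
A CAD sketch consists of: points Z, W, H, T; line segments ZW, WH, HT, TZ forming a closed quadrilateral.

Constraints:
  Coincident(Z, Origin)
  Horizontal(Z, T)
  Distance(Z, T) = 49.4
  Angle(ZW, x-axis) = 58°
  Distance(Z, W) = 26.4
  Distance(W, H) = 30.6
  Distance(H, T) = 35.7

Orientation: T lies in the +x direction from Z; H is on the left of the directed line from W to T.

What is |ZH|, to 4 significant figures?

54.54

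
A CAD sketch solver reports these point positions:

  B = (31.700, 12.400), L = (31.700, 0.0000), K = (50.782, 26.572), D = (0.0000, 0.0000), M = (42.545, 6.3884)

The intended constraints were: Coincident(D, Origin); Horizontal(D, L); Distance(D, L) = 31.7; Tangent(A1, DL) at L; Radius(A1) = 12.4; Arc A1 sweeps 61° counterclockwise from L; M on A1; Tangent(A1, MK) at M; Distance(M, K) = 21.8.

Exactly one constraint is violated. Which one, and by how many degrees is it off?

Tangent(A1, MK) at M — off by 6.80°.

D = (0.00, 0.00) ✓; D.y = 0.00, L.y = 0.00 ✓; |DL| = 31.70 ✓; ∠(BL, LD) = 90.00° ✓; |BL| = 12.40 ✓; bearing(B→M) − bearing(B→L) = 61.00° ✓; |BM| = 12.40 ✓; ∠(BM, MK) = 83.20° ✗; |MK| = 21.80 ✓.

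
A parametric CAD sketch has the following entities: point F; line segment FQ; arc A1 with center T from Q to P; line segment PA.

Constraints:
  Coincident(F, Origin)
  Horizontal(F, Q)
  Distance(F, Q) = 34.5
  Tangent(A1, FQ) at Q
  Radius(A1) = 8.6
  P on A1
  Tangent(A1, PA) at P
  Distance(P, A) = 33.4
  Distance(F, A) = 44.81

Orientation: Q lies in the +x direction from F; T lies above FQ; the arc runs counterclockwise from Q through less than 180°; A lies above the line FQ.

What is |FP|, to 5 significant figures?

43.507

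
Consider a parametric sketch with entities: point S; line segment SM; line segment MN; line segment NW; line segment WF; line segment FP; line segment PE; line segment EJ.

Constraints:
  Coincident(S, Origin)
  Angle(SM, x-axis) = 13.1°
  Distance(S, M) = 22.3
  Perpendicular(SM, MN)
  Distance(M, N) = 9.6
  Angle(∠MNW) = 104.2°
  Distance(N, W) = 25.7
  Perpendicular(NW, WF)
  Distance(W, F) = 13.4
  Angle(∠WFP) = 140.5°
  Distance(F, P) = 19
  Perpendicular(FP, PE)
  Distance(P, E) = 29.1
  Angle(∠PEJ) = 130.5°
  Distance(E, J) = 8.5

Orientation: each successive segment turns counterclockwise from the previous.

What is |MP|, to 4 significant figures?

24.63

NW is perpendicular to WF, so WF runs at -91.10°; with |WF| = 13.4, F = (-6.409, 1.500). ∠WFP = 140.5° gives FP at -51.60° from the x-axis; with |FP| = 19.0, P = (5.393, -13.39). Then |MP| = |P − M| = 24.63.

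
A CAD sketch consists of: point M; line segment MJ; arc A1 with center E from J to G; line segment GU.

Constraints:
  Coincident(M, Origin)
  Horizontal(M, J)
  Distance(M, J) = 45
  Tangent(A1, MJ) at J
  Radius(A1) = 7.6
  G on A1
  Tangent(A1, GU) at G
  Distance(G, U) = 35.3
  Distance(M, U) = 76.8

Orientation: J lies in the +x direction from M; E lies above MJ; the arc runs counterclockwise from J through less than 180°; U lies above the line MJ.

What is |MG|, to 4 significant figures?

51.87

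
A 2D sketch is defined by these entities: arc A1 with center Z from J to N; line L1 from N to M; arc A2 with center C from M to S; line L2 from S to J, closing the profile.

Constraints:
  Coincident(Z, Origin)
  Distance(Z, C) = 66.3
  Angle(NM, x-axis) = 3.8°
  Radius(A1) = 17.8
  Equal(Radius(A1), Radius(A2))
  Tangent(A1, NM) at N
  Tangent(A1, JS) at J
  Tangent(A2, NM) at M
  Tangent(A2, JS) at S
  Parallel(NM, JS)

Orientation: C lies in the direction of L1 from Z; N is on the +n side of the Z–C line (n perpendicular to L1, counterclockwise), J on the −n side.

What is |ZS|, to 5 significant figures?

68.648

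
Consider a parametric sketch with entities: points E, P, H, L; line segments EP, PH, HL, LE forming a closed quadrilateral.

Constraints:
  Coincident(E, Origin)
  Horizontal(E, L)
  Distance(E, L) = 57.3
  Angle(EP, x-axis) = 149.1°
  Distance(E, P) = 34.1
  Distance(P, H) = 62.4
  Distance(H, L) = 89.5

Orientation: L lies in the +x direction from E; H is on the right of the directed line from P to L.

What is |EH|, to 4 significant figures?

48.78

Checks: E.y = 0.00, L.y = 0.00 ✓; |PH| = 62.40 ✓; |HL| = 89.50 ✓.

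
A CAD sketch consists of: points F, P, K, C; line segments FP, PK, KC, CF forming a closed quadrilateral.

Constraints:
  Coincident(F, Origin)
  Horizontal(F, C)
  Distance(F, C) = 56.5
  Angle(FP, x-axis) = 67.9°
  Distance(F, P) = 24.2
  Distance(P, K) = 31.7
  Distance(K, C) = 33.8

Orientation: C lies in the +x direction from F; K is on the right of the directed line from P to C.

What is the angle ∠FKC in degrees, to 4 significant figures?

155.5°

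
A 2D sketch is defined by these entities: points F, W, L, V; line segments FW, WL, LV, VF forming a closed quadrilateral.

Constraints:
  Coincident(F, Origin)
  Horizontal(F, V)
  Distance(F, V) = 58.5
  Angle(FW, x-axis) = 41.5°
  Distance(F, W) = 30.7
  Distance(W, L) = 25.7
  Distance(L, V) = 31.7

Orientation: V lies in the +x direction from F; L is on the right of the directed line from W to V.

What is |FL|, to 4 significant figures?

27.66

Checks: |WL| = 25.70 ✓; |LV| = 31.70 ✓.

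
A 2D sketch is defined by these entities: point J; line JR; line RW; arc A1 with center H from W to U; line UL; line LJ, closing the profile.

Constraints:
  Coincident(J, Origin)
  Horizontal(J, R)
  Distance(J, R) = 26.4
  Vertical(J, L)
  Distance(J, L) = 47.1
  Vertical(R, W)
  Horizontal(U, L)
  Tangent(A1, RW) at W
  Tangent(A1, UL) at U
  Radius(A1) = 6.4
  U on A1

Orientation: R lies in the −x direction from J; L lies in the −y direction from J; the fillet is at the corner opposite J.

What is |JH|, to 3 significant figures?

45.3

J is at the origin; J and R share the same y with |JR| = 26.4 and R on the −x side, so R = (-26.4, 0.00). JL is vertical with |JL| = 47.1 and L on the −y side, so L = (0.00, -47.1). The virtual corner opposite J is at (-26.4, -47.1). A1 meets RW tangentially, so HW is at right angles to RW and tangency of A1 to UL means the radius HU is perpendicular to UL, with radius 6.4, so the center H sits 6.4 in from both sides at H = (-20.0, -40.7). Then |JH| = |H − J| = 45.3.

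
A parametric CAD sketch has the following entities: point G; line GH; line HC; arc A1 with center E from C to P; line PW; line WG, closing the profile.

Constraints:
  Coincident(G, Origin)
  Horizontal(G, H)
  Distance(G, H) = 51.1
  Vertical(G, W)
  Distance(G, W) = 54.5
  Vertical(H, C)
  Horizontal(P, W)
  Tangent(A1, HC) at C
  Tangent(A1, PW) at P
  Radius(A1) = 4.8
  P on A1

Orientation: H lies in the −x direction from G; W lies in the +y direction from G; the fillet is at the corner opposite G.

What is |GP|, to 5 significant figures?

71.512

G is at the origin; G and H share the same y with |GH| = 51.1 and H on the −x side, so H = (-51.100, 0.0000). GW is vertical with |GW| = 54.5 and W on the +y side, so W = (0.0000, 54.500). The virtual corner opposite G is at (-51.100, 54.500). Tangency of A1 to HC means the radius EC is perpendicular to HC and the tangent condition forces EP to be normal to PW, with radius 4.8, so the center E sits 4.8 in from both sides at E = (-46.300, 49.700). That places the tangent points at C = (-51.100, 49.700) on HC and P = (-46.300, 54.500) on PW. Then |GP| = |P − G| = 71.512.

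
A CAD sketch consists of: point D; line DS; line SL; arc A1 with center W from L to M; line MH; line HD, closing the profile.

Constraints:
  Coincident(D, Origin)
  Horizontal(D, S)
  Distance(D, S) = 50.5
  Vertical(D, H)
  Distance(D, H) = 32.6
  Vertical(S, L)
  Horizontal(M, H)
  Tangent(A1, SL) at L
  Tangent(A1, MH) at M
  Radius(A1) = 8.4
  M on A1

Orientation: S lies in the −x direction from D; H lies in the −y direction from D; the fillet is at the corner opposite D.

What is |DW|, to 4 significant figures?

48.56

D is at the origin; DS is horizontal with |DS| = 50.5 and S on the −x side, so S = (-50.50, 0.000). D and H share the same x with |DH| = 32.6 and H on the −y side, so H = (0.000, -32.60). The virtual corner opposite D is at (-50.50, -32.60). Since A1 is tangent to SL there, WL ⟂ SL and A1 meets MH tangentially, so WM is at right angles to MH, with radius 8.4, so the center W sits 8.4 in from both sides at W = (-42.10, -24.20). Then |DW| = |W − D| = 48.56.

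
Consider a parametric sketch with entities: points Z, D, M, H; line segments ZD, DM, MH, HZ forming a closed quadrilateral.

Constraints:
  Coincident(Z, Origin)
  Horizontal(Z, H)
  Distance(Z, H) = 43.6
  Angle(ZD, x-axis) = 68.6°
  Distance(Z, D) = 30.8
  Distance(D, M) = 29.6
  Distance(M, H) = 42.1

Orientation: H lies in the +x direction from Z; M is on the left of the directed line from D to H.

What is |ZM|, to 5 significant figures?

56.296

Checks: |DM| = 29.60 ✓; |MH| = 42.10 ✓.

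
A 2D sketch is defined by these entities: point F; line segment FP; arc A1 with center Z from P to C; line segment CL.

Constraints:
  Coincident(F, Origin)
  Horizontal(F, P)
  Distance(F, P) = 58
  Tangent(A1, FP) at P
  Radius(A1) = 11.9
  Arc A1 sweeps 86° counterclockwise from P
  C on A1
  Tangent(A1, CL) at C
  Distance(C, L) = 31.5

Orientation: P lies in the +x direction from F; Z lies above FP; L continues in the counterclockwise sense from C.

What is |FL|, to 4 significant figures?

83.66

On A1, P sits at bearing -90° from Z; an 86° counterclockwise sweep puts C at bearing -4°, so C = Z + 11.9·(cos -4°, sin -4°) = (69.87, 11.07). The tangent condition forces ZC to be normal to CL, so CL runs along (−sin -4°, cos -4°); with |CL| = 31.5, L = (72.07, 42.49). Then |FL| = |L − F| = 83.66.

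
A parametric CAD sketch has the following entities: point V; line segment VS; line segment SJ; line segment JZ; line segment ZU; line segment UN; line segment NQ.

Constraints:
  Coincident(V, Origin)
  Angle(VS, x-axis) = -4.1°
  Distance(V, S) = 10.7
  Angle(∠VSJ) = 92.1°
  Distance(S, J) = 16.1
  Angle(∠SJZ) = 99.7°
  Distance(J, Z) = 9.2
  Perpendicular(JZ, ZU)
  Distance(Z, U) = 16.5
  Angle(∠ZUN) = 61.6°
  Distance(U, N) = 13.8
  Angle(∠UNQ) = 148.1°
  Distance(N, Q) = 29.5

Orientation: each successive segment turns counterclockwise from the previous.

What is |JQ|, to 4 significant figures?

23.54

∠ZUN = 61.6° gives UN at 12.50° from the x-axis; with |UN| = 13.8, N = (12.52, 4.879). ∠UNQ = 148.1° gives NQ at 44.40° from the x-axis; with |NQ| = 29.5, Q = (33.59, 25.52). Then |JQ| = |Q − J| = 23.54.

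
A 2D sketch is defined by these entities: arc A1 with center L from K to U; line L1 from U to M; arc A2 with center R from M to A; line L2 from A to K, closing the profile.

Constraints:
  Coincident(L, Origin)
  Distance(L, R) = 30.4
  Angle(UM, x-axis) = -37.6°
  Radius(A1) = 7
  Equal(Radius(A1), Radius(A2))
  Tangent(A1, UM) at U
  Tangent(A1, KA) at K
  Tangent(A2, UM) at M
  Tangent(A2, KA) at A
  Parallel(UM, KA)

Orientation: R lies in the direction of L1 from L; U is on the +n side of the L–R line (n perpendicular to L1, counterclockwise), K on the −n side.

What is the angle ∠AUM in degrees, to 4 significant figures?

24.73°

The slot axis is L1's direction at -37.6°, so u = (cos -37.6°, sin -37.6°) = (0.7923, -0.6101) and n = (−sin -37.6°, cos -37.6°) = (0.6101, 0.7923). L is at the origin and R lies 30.4 along u from L, so R = 30.4·u = (24.09, -18.55). Tangency of A1 to both parallel lines with radius 7.0 puts U and K at L ± 7.0·n: U = (4.271, 5.546), K = (-4.271, -5.546). Equal radii place M and A the same way about R: M = R + 7.0·n = (28.36, -13.00), A = R − 7.0·n = (19.81, -24.09). Then cos ∠AUM = UA·UM / (|UA||UM|), giving 24.73°.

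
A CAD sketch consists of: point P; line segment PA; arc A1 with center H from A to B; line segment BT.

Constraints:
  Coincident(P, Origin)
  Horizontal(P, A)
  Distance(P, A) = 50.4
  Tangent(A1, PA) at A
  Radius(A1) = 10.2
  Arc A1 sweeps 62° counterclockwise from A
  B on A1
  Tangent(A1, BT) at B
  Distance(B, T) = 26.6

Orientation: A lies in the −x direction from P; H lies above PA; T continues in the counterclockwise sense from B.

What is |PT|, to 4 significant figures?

40.87

P is at the origin; P and A share the same y with |PA| = 50.4 and A on the −x side, so A = (-50.40, 0.000). Tangency of A1 to PA means the radius HA is perpendicular to PA, so H = A + (0, 10.2) = (-50.40, 10.20). On A1, A sits at bearing -90° from H; a 62° counterclockwise sweep puts B at bearing -28°, so B = H + 10.2·(cos -28°, sin -28°) = (-41.39, 5.411). Tangency of A1 to BT means the radius HB is perpendicular to BT, so BT runs along (−sin -28°, cos -28°); with |BT| = 26.6, T = (-28.91, 28.90). Then |PT| = |T − P| = 40.87.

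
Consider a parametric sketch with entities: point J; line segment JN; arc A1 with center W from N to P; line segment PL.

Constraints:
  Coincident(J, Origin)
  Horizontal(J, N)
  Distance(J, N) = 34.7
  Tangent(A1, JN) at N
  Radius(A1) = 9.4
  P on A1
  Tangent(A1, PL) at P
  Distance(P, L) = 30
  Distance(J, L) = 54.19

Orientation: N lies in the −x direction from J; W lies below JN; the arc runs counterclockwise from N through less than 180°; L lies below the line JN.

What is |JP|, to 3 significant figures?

45.4

Checks: |WP| = 9.400 ✓; ∠(WP, PL) = 90.00° ✓; |PL| = 30.00 ✓; |JL| = 54.19 ✓.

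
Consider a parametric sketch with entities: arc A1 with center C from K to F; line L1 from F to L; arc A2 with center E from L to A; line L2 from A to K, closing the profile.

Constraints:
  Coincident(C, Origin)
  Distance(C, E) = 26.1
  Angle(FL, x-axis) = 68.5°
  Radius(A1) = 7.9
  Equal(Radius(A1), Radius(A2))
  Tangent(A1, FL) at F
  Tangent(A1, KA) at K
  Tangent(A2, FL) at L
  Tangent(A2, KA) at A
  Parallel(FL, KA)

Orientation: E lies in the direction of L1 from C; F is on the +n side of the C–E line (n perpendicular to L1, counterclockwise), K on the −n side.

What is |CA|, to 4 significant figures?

27.27

The slot axis is L1's direction at 68.5°, so u = (cos 68.5°, sin 68.5°) = (0.3665, 0.9304) and n = (−sin 68.5°, cos 68.5°) = (-0.9304, 0.3665). C is at the origin and E lies 26.1 along u from C, so E = 26.1·u = (9.566, 24.28). Tangency of A1 to both parallel lines with radius 7.9 puts F and K at C ± 7.9·n: F = (-7.350, 2.895), K = (7.350, -2.895). Equal radii place L and A the same way about E: L = E + 7.9·n = (2.215, 27.18), A = E − 7.9·n = (16.92, 21.39). Then |CA| = |A − C| = 27.27.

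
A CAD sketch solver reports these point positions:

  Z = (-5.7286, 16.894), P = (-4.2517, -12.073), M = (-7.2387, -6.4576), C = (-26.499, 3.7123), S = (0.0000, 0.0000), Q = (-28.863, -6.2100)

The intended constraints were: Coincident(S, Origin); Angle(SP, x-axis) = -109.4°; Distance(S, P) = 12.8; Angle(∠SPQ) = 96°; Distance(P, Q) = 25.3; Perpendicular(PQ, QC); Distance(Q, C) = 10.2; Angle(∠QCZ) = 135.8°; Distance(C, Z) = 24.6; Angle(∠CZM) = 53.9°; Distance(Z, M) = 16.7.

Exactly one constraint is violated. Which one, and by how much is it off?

Distance(Z, M) = 16.7 — off by 6.70.

S = (0.00, 0.00) ✓; SP at -109.4° ✓; |SP| = 12.80 ✓; ∠SPQ = 96.00° ✓; |PQ| = 25.30 ✓; ∠(PQ, QC) = 90.00° ✓; |QC| = 10.20 ✓; ∠QCZ = 135.8° ✓; |CZ| = 24.60 ✓; ∠CZM = 53.90° ✓; |ZM| = 23.40 ✗.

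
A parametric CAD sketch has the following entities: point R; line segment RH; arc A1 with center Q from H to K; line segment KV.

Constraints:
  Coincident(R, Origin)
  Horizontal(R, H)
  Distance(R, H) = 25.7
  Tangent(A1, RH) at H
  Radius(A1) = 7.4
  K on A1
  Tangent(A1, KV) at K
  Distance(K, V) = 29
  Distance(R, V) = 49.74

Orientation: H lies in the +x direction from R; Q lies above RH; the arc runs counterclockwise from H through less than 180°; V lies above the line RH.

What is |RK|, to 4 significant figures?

33.85

R is at the origin; R and H share the same y with |RH| = 25.7 and H on the +x side, so H = (25.70, 0.000). A1 meets RH tangentially, so QH is at right angles to RH, so Q = H + (0, 7.4) = (25.70, 7.400). Since QK ⟂ KV (tangency), |QV| = √(7.4² + 29.0²) = 29.93 regardless of where K sits on A1. So V lies on both circle(R, 49.74) and circle(Q, 29.93); the above-RH intersection is V = (34.23, 36.09). K is the foot of the tangent from V: K = (33.09, 7.110).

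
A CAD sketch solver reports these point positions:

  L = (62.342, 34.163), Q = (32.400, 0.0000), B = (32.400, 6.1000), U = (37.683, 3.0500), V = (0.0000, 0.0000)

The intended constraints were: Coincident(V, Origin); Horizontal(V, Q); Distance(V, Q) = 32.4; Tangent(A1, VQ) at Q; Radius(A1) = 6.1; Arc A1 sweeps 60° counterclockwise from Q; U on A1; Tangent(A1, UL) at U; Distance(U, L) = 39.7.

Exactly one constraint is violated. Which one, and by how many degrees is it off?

Tangent(A1, UL) at U — off by 8.40°.

V = (0.00, 0.00) ✓; V.y = 0.00, Q.y = 0.00 ✓; |VQ| = 32.40 ✓; ∠(BQ, QV) = 90.00° ✓; |BQ| = 6.100 ✓; bearing(B→U) − bearing(B→Q) = 60.00° ✓; |BU| = 6.100 ✓; ∠(BU, UL) = 98.40° ✗; |UL| = 39.70 ✓.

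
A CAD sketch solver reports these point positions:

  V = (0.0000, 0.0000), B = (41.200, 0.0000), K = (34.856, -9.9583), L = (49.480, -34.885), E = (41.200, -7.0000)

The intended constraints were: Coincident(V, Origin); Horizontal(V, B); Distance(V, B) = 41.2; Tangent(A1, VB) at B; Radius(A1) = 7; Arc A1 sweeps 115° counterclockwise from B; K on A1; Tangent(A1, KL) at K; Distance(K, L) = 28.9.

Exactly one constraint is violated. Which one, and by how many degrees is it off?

Tangent(A1, KL) at K — off by 5.40°.

V = (0.00, 0.00) ✓; V.y = 0.00, B.y = 0.00 ✓; |VB| = 41.20 ✓; ∠(EB, BV) = 90.00° ✓; |EB| = 7.000 ✓; bearing(E→K) − bearing(E→B) = 115.0° ✓; |EK| = 7.000 ✓; ∠(EK, KL) = 84.60° ✗; |KL| = 28.90 ✓.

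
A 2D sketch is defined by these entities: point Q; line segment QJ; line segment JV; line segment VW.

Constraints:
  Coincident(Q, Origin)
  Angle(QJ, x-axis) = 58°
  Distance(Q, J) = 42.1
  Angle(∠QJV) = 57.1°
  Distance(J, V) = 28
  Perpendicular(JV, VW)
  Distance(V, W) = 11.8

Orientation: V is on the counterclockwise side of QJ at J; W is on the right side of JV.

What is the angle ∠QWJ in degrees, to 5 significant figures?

60.936°

Q is at the origin; QJ runs at 58.0° with length 42.1, so J = 42.1·(cos 58.0°, sin 58.0°) = (22.310, 35.703). ∠QJV = 57.1°, so JV runs at 58.0° + (180° − 57.1°) = 180.90° from the x-axis; with |JV| = 28.0, V = J + 28.0·(cos 180.90°, sin 180.90°) = (-5.6869, 35.263). JV ⟂ VW; with |VW| = 11.8 on the right of JV, W = V + 11.8·(-0.015707, 0.99988) = (-5.8723, 47.062). Then cos ∠QWJ = WQ·WJ / (|WQ||WJ|), giving 60.936°.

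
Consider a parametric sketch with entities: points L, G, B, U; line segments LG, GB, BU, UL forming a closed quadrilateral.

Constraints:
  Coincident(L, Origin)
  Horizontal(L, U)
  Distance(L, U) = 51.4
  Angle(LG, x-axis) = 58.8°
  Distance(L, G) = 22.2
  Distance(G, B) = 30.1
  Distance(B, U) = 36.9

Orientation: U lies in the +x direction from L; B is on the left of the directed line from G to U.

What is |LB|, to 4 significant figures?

50.73

Checks: |GB| = 30.10 ✓; |BU| = 36.90 ✓.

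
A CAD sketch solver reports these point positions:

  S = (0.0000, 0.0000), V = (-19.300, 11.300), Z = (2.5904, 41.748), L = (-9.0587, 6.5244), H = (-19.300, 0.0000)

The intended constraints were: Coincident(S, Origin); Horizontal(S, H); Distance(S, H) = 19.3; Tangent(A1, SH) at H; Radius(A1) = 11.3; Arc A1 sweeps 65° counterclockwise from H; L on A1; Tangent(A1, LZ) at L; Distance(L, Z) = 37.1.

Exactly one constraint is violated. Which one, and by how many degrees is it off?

Tangent(A1, LZ) at L — off by 6.70°.

S = (0.00, 0.00) ✓; S.y = 0.00, H.y = 0.00 ✓; |SH| = 19.30 ✓; ∠(VH, HS) = 90.00° ✓; |VH| = 11.30 ✓; bearing(V→L) − bearing(V→H) = 65.00° ✓; |VL| = 11.30 ✓; ∠(VL, LZ) = 83.30° ✗; |LZ| = 37.10 ✓.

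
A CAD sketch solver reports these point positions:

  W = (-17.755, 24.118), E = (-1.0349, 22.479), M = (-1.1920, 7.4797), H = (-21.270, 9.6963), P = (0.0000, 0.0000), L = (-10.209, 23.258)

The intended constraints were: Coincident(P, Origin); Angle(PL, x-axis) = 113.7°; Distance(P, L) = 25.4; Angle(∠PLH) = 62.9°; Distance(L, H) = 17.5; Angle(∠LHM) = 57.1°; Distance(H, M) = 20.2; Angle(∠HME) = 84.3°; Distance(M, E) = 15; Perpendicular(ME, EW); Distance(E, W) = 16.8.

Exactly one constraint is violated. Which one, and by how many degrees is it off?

Perpendicular(ME, EW) — off by 5.00°.

P = (0.00, 0.00) ✓; PL at 113.7° ✓; |PL| = 25.40 ✓; ∠PLH = 62.90° ✓; |LH| = 17.50 ✓; ∠LHM = 57.10° ✓; |HM| = 20.20 ✓; ∠HME = 84.30° ✓; |ME| = 15.00 ✓; ∠(ME, EW) = 85.00° ✗; |EW| = 16.80 ✓.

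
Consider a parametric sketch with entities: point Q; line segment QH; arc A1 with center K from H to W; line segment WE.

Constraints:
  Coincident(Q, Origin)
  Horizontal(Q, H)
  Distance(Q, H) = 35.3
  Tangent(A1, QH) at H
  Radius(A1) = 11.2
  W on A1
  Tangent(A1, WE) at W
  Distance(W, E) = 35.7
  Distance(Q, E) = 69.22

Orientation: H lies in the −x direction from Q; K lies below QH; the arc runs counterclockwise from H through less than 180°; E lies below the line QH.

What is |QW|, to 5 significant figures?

47.116

Q is at the origin; QH is horizontal with |QH| = 35.3 and H on the −x side, so H = (-35.300, 0.0000). A1 meets QH tangentially, so KH is at right angles to QH, so K = H + (0, -11.2) = (-35.300, -11.200). Since KW ⟂ WE (tangency), |KE| = √(11.2² + 35.7²) = 37.416 regardless of where W sits on A1. So E lies on both circle(Q, 69.22) and circle(K, 37.416); the below-QH intersection is E = (-53.547, -43.864). W is the foot of the tangent from E: W = (-46.264, -8.9152).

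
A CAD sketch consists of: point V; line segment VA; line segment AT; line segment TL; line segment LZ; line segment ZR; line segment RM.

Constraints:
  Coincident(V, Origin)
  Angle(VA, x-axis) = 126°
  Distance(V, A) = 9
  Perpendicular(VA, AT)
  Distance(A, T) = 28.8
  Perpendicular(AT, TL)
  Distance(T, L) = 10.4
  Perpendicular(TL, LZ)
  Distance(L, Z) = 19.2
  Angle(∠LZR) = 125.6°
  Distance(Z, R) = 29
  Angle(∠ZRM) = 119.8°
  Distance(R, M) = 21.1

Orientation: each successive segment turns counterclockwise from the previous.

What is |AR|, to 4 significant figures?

15.06

V is at the origin; VA runs at 126.0° with length 9.0, so A = (-5.290, 7.281). VA ⟂ AT, so AT runs at -144.0°; with |AT| = 28.8, T = (-28.59, -9.647). The perpendicularity gives TL at right angles to AT, so TL runs at -54.00°; with |TL| = 10.4, L = (-22.48, -18.06). The perpendicularity gives LZ at right angles to TL, so LZ runs at 36.00°; with |LZ| = 19.2, Z = (-6.944, -6.775). ∠LZR = 125.6° gives ZR at 90.40° from the x-axis; with |ZR| = 29.0, R = (-7.146, 22.22). Then |AR| = |R − A| = 15.06.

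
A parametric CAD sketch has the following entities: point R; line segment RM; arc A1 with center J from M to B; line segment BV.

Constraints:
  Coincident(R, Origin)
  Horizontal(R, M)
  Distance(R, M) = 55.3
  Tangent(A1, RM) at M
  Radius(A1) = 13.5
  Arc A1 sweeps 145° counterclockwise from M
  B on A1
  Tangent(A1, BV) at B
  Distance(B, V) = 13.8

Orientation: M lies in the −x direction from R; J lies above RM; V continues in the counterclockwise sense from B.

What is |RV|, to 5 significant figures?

67.225

R is at the origin; RM is horizontal with |RM| = 55.3 and M on the −x side, so M = (-55.300, 0.0000). Since A1 is tangent to RM there, JM ⟂ RM, so J = M + (0, 13.5) = (-55.300, 13.500). On A1, M sits at bearing -90° from J; a 145° counterclockwise sweep puts B at bearing 55°, so B = J + 13.5·(cos 55°, sin 55°) = (-47.557, 24.559). Since A1 is tangent to BV there, JB ⟂ BV, so BV runs along (−sin 55°, cos 55°); with |BV| = 13.8, V = (-58.861, 32.474). Then |RV| = |V − R| = 67.225.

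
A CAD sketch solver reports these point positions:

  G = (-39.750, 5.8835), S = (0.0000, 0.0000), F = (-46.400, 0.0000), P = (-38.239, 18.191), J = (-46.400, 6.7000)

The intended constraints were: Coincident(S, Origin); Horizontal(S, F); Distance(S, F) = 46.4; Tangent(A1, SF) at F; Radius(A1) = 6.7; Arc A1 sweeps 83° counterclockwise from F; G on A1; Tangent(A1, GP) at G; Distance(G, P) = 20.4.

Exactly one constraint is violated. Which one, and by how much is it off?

Distance(G, P) = 20.4 — off by 8.00.

S = (0.00, 0.00) ✓; S.y = 0.00, F.y = 0.00 ✓; |SF| = 46.40 ✓; ∠(JF, FS) = 90.00° ✓; |JF| = 6.700 ✓; bearing(J→G) − bearing(J→F) = 83.00° ✓; |JG| = 6.700 ✓; ∠(JG, GP) = 90.00° ✓; |GP| = 12.40 ✗.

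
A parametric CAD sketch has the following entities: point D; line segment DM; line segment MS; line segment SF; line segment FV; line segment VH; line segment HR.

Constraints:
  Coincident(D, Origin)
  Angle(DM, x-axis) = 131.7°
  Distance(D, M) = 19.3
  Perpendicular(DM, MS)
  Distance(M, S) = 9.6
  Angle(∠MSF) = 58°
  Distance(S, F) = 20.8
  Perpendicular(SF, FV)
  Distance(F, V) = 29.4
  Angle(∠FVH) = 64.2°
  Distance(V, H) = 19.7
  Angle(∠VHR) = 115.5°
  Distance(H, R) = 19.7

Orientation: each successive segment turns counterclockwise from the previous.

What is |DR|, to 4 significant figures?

18.57

D is at the origin; DM runs at 131.7° with length 19.3, so M = (-12.84, 14.41). DM ⟂ MS, so MS runs at -138.3°; with |MS| = 9.6, S = (-20.01, 8.024). ∠MSF = 58.0° gives SF at -16.30° from the x-axis; with |SF| = 20.8, F = (-0.04272, 2.186). SF is perpendicular to FV, so FV runs at 73.70°; with |FV| = 29.4, V = (8.209, 30.40). ∠FVH = 64.2° gives VH at -170.5° from the x-axis; with |VH| = 19.7, H = (-11.22, 27.15). ∠VHR = 115.5° gives HR at -106.0° from the x-axis; with |HR| = 19.7, R = (-16.65, 8.216). Then |DR| = |R − D| = 18.57.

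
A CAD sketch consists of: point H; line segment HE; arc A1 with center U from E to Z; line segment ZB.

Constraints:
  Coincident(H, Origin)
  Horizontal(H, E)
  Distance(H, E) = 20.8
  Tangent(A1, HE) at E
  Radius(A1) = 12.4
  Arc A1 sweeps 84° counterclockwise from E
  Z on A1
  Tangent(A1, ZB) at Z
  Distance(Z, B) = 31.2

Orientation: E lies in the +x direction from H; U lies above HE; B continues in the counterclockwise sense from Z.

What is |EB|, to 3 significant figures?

44.9

On A1, E sits at bearing -90° from U; an 84° counterclockwise sweep puts Z at bearing -6°, so Z = U + 12.4·(cos -6°, sin -6°) = (33.1, 11.1). The tangent condition forces UZ to be normal to ZB, so ZB runs along (−sin -6°, cos -6°); with |ZB| = 31.2, B = (36.4, 42.1). Then |EB| = |B − E| = 44.9.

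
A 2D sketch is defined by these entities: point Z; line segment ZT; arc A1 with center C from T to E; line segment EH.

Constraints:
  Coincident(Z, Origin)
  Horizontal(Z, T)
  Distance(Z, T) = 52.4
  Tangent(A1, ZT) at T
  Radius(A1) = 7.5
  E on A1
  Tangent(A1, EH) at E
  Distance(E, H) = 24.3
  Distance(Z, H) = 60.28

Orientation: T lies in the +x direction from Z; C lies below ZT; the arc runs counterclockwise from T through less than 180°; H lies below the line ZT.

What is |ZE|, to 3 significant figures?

46.0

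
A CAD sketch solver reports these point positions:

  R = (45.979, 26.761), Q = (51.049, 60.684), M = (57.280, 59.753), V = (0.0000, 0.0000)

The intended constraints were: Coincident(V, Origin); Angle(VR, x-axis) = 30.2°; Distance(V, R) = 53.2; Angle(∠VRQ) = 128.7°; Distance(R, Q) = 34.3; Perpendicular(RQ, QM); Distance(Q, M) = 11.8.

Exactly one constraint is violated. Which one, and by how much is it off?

Distance(Q, M) = 11.8 — off by 5.50.

V = (0.00, 0.00) ✓; VR at 30.20° ✓; |VR| = 53.20 ✓; ∠VRQ = 128.7° ✓; |RQ| = 34.30 ✓; ∠(RQ, QM) = 90.00° ✓; |QM| = 6.300 ✗.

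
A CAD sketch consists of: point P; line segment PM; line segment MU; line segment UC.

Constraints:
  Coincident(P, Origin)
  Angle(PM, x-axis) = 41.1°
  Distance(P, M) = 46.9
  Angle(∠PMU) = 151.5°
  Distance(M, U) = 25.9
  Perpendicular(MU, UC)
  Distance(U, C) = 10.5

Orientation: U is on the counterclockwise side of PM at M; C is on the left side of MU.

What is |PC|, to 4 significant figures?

68.16

P is at the origin; PM runs at 41.1° with length 46.9, so M = 46.9·(cos 41.1°, sin 41.1°) = (35.34, 30.83). ∠PMU = 151.5°, so MU runs at 41.1° + (180° − 151.5°) = 69.60° from the x-axis; with |MU| = 25.9, U = M + 25.9·(cos 69.60°, sin 69.60°) = (44.37, 55.11). MU ⟂ UC; with |UC| = 10.5 on the left of MU, C = U + 10.5·(-0.9373, 0.3486) = (34.53, 58.77). Then |PC| = |C − P| = 68.16.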